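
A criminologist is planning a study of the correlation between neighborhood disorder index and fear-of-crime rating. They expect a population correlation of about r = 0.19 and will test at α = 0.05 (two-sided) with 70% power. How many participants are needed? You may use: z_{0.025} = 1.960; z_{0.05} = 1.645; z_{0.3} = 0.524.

n = 170

Fisher's z: C = ½·ln((1+r)/(1−r)) = ½·ln(1.4691) = 0.1923.
n = ((z_{α/2} + z_β)/C)² + 3.
(1.960 + 0.524) / 0.1923 = 2.484 / 0.1923 = 12.917.
n = 12.917² + 3 = 166.86 + 3 = 169.9.
Round up.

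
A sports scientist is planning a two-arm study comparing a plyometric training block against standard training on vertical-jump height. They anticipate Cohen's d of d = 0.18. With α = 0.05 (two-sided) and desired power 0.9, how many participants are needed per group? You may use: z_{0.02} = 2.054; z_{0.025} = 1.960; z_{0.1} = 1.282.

n = 649 per group

For two independent groups with equal n: n = 2·((z_{α/2} + z_β) / d)².
z_{α/2} + z_β = 1.960 + 1.282 = 3.242.
n = 2 × (3.242 / 0.18)² = 2 × 18.011² = 2 × 324.40 = 648.8.
Round up to the next whole participant.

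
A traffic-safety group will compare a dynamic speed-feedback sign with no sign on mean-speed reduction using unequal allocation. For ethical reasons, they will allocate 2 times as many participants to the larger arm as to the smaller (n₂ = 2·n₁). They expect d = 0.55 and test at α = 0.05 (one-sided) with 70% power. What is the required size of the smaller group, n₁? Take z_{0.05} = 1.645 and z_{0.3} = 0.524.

With allocation ratio k = n₂/n₁ = 2, Var(x̄₁−x̄₂) = σ²(1/n₁ + 1/(k·n₁)) = σ²·(k+1)/(k·n₁).
So n₁ = (1 + 1/k)·((z_{α} + z_β)/d)² = 1.500 × (2.169/0.55)².
n₁ = 1.500 × 15.55 = 23.3.
Round up: n₁ = 24, giving n₂ = 2 × 24 = 48.

n₁ = 24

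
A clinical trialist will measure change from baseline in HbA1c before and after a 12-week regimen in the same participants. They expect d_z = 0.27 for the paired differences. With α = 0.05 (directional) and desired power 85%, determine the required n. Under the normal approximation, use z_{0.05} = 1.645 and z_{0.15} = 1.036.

For a paired (one-sample on differences) test: n = ((z_{α} + z_β) / d)².
z_{α} + z_β = 1.645 + 1.036 = 2.681.
n = (2.681 / 0.27)² = 9.930² = 98.60.
Round up.

n = 99 pairs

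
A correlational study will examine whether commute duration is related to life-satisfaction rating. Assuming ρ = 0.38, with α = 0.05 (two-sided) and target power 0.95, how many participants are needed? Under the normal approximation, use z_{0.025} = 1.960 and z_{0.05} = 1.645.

n = 85

Fisher's z: C = ½·ln((1+r)/(1−r)) = ½·ln(2.2258) = 0.4001.
n = ((z_{α/2} + z_β)/C)² + 3.
(1.960 + 1.645) / 0.4001 = 3.605 / 0.4001 = 9.010.
n = 9.010² + 3 = 81.18 + 3 = 84.2.
Round up.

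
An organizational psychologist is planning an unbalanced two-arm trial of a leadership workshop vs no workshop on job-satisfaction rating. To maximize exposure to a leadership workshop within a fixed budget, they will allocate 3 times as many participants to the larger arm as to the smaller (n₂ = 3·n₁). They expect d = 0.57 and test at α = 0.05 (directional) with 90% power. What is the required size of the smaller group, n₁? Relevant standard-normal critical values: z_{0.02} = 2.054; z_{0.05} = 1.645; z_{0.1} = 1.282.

n₁ = 36

With allocation ratio k = n₂/n₁ = 3, Var(x̄₁−x̄₂) = σ²(1/n₁ + 1/(k·n₁)) = σ²·(k+1)/(k·n₁).
So n₁ = (1 + 1/k)·((z_{α} + z_β)/d)² = 1.333 × (2.927/0.57)².
n₁ = 1.333 × 26.37 = 35.2.
Round up: n₁ = 36, giving n₂ = 3 × 36 = 108.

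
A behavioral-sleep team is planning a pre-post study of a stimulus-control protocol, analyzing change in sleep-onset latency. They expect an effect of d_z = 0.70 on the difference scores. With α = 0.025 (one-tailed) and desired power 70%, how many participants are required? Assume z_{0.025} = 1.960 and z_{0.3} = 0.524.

n = 13 pairs

For a paired (one-sample on differences) test: n = ((z_{α} + z_β) / d)².
z_{α} + z_β = 1.960 + 0.524 = 2.484.
n = (2.484 / 0.70)² = 3.549² = 12.59.
Round up.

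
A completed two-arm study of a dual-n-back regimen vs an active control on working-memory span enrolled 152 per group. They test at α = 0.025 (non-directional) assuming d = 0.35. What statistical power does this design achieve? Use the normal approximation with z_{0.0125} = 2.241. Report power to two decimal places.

For two equal groups, power = Φ(d·√(n/2) − z_{α/2}).
d·√(n/2) = 0.35 × √(152/2) = 0.35 × 8.718 = 3.051.
z_β = 3.051 − 2.241 = 0.810.
Power = Φ(0.810) = 0.791.

power ≈ 0.79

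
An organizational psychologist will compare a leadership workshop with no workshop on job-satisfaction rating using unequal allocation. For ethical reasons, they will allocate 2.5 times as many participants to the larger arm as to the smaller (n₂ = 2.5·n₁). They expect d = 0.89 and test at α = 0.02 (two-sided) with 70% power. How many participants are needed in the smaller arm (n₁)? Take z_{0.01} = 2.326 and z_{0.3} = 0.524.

With allocation ratio k = n₂/n₁ = 2.5, Var(x̄₁−x̄₂) = σ²(1/n₁ + 1/(k·n₁)) = σ²·(k+1)/(k·n₁).
So n₁ = (1 + 1/k)·((z_{α/2} + z_β)/d)² = 1.400 × (2.850/0.89)².
n₁ = 1.400 × 10.25 = 14.4.
Round up: n₁ = 15, giving n₂ = ⌈2.5 × 15⌉ = ⌈37.5⌉ = 38.

n₁ = 15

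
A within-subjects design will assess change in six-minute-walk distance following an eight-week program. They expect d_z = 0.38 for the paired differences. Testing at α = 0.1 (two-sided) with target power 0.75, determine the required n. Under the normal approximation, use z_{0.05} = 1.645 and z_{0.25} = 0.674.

n = 38 pairs

For a paired (one-sample on differences) test: n = ((z_{α/2} + z_β) / d)².
z_{α/2} + z_β = 1.645 + 0.674 = 2.319.
n = (2.319 / 0.38)² = 6.103² = 37.24.
Round up.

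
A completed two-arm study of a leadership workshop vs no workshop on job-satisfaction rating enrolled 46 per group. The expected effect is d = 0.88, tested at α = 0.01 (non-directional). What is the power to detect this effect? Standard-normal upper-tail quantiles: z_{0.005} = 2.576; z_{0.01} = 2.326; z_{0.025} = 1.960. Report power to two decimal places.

power ≈ 0.95

For two equal groups, power = Φ(d·√(n/2) − z_{α/2}).
d·√(n/2) = 0.88 × √(46/2) = 0.88 × 4.796 = 4.220.
z_β = 4.220 − 2.576 = 1.644.
Power = Φ(1.644) = 0.950.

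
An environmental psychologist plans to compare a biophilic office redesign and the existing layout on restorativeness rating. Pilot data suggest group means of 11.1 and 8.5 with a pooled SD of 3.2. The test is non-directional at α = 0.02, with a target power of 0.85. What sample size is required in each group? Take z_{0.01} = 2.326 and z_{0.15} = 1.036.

Cohen's d = |M₁ − M₂| / SD_pooled = |11.1 − 8.5| / 3.2 = 2.6 / 3.2 = 0.812.
For two independent groups with equal n: n = 2·((z_{α/2} + z_β) / d)².
z_{α/2} + z_β = 2.326 + 1.036 = 3.362.
n = 2 × (3.362 / 0.812)² = 2 × 4.140² = 2 × 17.14 = 34.3.
Round up to the next whole participant.

n = 35 per group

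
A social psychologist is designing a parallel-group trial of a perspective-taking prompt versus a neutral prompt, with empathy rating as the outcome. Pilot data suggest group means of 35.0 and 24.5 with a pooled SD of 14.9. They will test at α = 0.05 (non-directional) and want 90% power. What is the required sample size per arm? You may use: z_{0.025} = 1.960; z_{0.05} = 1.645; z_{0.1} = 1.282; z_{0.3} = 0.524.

n = 43 per group

Cohen's d = |M₁ − M₂| / SD_pooled = |35.0 − 24.5| / 14.9 = 10.5 / 14.9 = 0.705.
For two independent groups with equal n: n = 2·((z_{α/2} + z_β) / d)².
z_{α/2} + z_β = 1.960 + 1.282 = 3.242.
n = 2 × (3.242 / 0.705)² = 2 × 4.599² = 2 × 21.15 = 42.3.
Round up to the next whole participant.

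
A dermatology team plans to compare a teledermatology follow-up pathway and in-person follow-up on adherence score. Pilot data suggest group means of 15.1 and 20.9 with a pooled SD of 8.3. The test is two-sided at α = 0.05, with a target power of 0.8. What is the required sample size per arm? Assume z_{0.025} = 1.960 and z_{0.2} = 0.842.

n = 33 per group

Cohen's d = |M₁ − M₂| / SD_pooled = |15.1 − 20.9| / 8.3 = 5.8 / 8.3 = 0.699.
For two independent groups with equal n: n = 2·((z_{α/2} + z_β) / d)².
z_{α/2} + z_β = 1.960 + 0.842 = 2.802.
n = 2 × (2.802 / 0.699)² = 2 × 4.009² = 2 × 16.07 = 32.1.
Round up to the next whole participant.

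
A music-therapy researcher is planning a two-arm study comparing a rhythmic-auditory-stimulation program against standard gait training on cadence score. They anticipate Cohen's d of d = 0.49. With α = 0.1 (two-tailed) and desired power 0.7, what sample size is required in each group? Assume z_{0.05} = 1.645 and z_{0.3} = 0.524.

For two independent groups with equal n: n = 2·((z_{α/2} + z_β) / d)².
z_{α/2} + z_β = 1.645 + 0.524 = 2.169.
n = 2 × (2.169 / 0.49)² = 2 × 4.427² = 2 × 19.59 = 39.2.
Round up to the next whole participant.

n = 40 per group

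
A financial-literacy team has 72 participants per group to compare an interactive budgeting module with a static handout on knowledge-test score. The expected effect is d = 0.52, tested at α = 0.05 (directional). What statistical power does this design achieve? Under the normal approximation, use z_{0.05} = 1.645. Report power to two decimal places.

For two equal groups, power = Φ(d·√(n/2) − z_{α}).
d·√(n/2) = 0.52 × √(72/2) = 0.52 × 6.000 = 3.120.
z_β = 3.120 − 1.645 = 1.475.
Power = Φ(1.475) = 0.930.

power ≈ 0.93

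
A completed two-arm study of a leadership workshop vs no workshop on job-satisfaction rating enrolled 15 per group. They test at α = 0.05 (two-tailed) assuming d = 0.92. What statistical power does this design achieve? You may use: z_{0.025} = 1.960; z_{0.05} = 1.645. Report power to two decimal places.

power ≈ 0.71

For two equal groups, power = Φ(d·√(n/2) − z_{α/2}).
d·√(n/2) = 0.92 × √(15/2) = 0.92 × 2.739 = 2.520.
z_β = 2.520 − 1.960 = 0.560.
Power = Φ(0.560) = 0.712.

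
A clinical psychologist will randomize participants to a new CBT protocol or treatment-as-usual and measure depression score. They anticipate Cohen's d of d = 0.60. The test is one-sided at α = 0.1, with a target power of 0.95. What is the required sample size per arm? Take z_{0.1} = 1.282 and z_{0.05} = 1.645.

n = 48 per group

For two independent groups with equal n: n = 2·((z_{α} + z_β) / d)².
z_{α} + z_β = 1.282 + 1.645 = 2.927.
n = 2 × (2.927 / 0.60)² = 2 × 4.878² = 2 × 23.80 = 47.6.
Round up to the next whole participant.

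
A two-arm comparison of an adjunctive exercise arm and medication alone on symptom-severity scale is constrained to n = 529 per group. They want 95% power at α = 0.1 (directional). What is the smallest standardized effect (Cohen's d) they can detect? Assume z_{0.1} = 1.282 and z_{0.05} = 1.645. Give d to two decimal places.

For two independent groups of n = 529 each: d_min = (z_{α} + z_β)·√(2/n).
z-sum = 1.282 + 1.645 = 2.927.
d_min = 2.927 × √(2/529) = 2.927 × 0.0615 = 0.180.

d_min ≈ 0.18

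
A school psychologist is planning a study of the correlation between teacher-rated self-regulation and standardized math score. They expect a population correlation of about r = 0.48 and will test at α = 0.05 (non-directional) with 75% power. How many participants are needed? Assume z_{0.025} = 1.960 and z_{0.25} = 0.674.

Fisher's z: C = ½·ln((1+r)/(1−r)) = ½·ln(2.8462) = 0.5230.
n = ((z_{α/2} + z_β)/C)² + 3.
(1.960 + 0.674) / 0.5230 = 2.634 / 0.5230 = 5.036.
n = 5.036² + 3 = 25.36 + 3 = 28.4.
Round up.

n = 29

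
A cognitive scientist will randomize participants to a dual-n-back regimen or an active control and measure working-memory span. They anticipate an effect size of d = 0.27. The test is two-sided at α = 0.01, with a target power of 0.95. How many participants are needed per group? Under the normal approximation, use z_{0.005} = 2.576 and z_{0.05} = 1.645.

n = 489 per group

For two independent groups with equal n: n = 2·((z_{α/2} + z_β) / d)².
z_{α/2} + z_β = 2.576 + 1.645 = 4.221.
n = 2 × (4.221 / 0.27)² = 2 × 15.633² = 2 × 244.40 = 488.8.
Round up to the next whole participant.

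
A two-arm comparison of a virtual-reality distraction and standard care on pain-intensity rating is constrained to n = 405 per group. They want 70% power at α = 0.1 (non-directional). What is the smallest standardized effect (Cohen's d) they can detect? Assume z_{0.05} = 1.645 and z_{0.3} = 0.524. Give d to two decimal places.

d_min ≈ 0.15

For two independent groups of n = 405 each: d_min = (z_{α/2} + z_β)·√(2/n).
z-sum = 1.645 + 0.524 = 2.169.
d_min = 2.169 × √(2/405) = 2.169 × 0.0703 = 0.152.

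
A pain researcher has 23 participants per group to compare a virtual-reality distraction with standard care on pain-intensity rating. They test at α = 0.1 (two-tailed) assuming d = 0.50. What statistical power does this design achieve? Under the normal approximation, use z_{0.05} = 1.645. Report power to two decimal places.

power ≈ 0.52

For two equal groups, power = Φ(d·√(n/2) − z_{α/2}).
d·√(n/2) = 0.50 × √(23/2) = 0.50 × 3.391 = 1.696.
z_β = 1.696 − 1.645 = 0.051.
Power = Φ(0.051) = 0.520.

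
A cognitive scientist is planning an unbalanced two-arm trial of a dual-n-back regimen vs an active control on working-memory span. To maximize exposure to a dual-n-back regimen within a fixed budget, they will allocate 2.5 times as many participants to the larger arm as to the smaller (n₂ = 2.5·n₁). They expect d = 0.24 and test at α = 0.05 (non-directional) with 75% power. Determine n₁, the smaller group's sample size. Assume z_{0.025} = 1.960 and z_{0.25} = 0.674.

With allocation ratio k = n₂/n₁ = 2.5, Var(x̄₁−x̄₂) = σ²(1/n₁ + 1/(k·n₁)) = σ²·(k+1)/(k·n₁).
So n₁ = (1 + 1/k)·((z_{α/2} + z_β)/d)² = 1.400 × (2.634/0.24)².
n₁ = 1.400 × 120.45 = 168.6.
Round up: n₁ = 169, giving n₂ = ⌈2.5 × 169⌉ = ⌈422.5⌉ = 423.

n₁ = 169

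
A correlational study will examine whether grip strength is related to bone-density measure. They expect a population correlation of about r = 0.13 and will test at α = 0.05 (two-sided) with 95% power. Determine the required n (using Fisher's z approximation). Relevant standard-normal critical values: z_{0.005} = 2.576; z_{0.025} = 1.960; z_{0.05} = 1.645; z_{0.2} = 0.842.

n = 764

Fisher's z: C = ½·ln((1+r)/(1−r)) = ½·ln(1.2989) = 0.1307.
n = ((z_{α/2} + z_β)/C)² + 3.
(1.960 + 1.645) / 0.1307 = 3.605 / 0.1307 = 27.582.
n = 27.582² + 3 = 760.78 + 3 = 763.8.
Round up.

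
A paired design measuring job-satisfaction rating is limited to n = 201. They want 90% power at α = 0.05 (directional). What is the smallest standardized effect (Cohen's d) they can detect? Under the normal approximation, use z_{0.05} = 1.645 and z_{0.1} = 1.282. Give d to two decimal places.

d_min ≈ 0.21

For a single sample (or paired design) of n = 201: d_min = (z_{α} + z_β)/√n.
z-sum = 1.645 + 1.282 = 2.927.
d_min = 2.927 / √201 = 2.927 / 14.177 = 0.206.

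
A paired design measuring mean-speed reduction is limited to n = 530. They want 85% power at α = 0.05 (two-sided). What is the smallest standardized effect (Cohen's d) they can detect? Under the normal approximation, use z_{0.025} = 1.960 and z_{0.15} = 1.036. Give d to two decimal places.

For a single sample (or paired design) of n = 530: d_min = (z_{α/2} + z_β)/√n.
z-sum = 1.960 + 1.036 = 2.996.
d_min = 2.996 / √530 = 2.996 / 23.022 = 0.130.

d_min ≈ 0.13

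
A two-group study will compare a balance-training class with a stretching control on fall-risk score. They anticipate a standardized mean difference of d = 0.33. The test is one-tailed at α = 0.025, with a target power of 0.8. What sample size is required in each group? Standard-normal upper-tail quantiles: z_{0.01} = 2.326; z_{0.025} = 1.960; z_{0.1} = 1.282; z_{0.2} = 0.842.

For two independent groups with equal n: n = 2·((z_{α} + z_β) / d)².
z_{α} + z_β = 1.960 + 0.842 = 2.802.
n = 2 × (2.802 / 0.33)² = 2 × 8.491² = 2 × 72.10 = 144.2.
Round up to the next whole participant.

n = 145 per group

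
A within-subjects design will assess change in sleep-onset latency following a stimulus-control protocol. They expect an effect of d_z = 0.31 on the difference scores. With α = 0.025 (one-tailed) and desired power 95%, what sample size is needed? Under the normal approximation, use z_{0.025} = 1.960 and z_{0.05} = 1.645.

For a paired (one-sample on differences) test: n = ((z_{α} + z_β) / d)².
z_{α} + z_β = 1.960 + 1.645 = 3.605.
n = (3.605 / 0.31)² = 11.629² = 135.23.
Round up.

n = 136 pairs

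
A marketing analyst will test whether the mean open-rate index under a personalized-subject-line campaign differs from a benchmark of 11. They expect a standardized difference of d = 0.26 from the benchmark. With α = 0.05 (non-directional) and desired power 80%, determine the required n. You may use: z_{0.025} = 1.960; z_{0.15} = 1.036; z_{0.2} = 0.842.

n = 117

For a one-sample test: n = ((z_{α/2} + z_β) / d)².
z_{α/2} + z_β = 1.960 + 0.842 = 2.802.
n = (2.802 / 0.26)² = 10.777² = 116.14.
Round up.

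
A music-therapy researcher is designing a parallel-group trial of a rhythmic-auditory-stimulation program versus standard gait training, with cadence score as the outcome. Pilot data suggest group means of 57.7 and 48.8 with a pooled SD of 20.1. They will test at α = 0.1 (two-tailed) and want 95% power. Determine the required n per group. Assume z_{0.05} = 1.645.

Cohen's d = |M₁ − M₂| / SD_pooled = |57.7 − 48.8| / 20.1 = 8.9 / 20.1 = 0.443.
For two independent groups with equal n: n = 2·((z_{α/2} + z_β) / d)².
z_{α/2} + z_β = 1.645 + 1.645 = 3.290.
n = 2 × (3.290 / 0.443)² = 2 × 7.427² = 2 × 55.15 = 110.3.
Round up to the next whole participant.

n = 111 per group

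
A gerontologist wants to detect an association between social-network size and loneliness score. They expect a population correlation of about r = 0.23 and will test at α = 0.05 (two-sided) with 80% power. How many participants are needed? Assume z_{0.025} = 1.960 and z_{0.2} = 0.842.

n = 147

Fisher's z: C = ½·ln((1+r)/(1−r)) = ½·ln(1.5974) = 0.2342.
n = ((z_{α/2} + z_β)/C)² + 3.
(1.960 + 0.842) / 0.2342 = 2.802 / 0.2342 = 11.964.
n = 11.964² + 3 = 143.14 + 3 = 146.1.
Round up.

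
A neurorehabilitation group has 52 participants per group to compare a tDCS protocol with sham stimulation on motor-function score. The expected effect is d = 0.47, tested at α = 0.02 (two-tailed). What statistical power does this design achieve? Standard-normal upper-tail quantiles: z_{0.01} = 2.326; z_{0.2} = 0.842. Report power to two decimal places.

power ≈ 0.53

For two equal groups, power = Φ(d·√(n/2) − z_{α/2}).
d·√(n/2) = 0.47 × √(52/2) = 0.47 × 5.099 = 2.397.
z_β = 2.397 − 2.326 = 0.071.
Power = Φ(0.071) = 0.528.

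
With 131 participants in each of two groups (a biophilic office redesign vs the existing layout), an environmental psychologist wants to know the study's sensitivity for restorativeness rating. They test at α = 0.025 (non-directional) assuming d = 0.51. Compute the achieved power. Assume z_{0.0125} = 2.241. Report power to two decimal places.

For two equal groups, power = Φ(d·√(n/2) − z_{α/2}).
d·√(n/2) = 0.51 × √(131/2) = 0.51 × 8.093 = 4.128.
z_β = 4.128 − 2.241 = 1.887.
Power = Φ(1.887) = 0.970.

power ≈ 0.97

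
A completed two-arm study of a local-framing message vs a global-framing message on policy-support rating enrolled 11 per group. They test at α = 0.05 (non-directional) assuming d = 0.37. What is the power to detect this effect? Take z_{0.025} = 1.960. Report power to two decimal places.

power ≈ 0.14

For two equal groups, power = Φ(d·√(n/2) − z_{α/2}).
d·√(n/2) = 0.37 × √(11/2) = 0.37 × 2.345 = 0.868.
z_β = 0.868 − 1.960 = -1.092.
Power = Φ(-1.092) = 0.137.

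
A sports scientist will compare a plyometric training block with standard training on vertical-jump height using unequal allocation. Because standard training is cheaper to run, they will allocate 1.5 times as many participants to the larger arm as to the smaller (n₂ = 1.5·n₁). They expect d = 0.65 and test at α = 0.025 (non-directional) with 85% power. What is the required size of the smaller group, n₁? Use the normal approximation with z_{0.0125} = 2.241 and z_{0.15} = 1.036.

n₁ = 43

With allocation ratio k = n₂/n₁ = 1.5, Var(x̄₁−x̄₂) = σ²(1/n₁ + 1/(k·n₁)) = σ²·(k+1)/(k·n₁).
So n₁ = (1 + 1/k)·((z_{α/2} + z_β)/d)² = 1.667 × (3.277/0.65)².
n₁ = 1.667 × 25.42 = 42.4.
Round up: n₁ = 43, giving n₂ = ⌈1.5 × 43⌉ = ⌈64.5⌉ = 65.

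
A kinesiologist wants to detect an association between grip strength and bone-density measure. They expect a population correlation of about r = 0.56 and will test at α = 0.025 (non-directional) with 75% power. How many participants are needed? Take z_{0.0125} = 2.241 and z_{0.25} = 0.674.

n = 25

Fisher's z: C = ½·ln((1+r)/(1−r)) = ½·ln(3.5455) = 0.6328.
n = ((z_{α/2} + z_β)/C)² + 3.
(2.241 + 0.674) / 0.6328 = 2.915 / 0.6328 = 4.607.
n = 4.607² + 3 = 21.22 + 3 = 24.2.
Round up.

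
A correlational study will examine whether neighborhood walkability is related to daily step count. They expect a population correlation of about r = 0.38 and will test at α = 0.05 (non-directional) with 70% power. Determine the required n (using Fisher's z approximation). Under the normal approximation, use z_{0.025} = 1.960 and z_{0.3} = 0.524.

n = 42

Fisher's z: C = ½·ln((1+r)/(1−r)) = ½·ln(2.2258) = 0.4001.
n = ((z_{α/2} + z_β)/C)² + 3.
(1.960 + 0.524) / 0.4001 = 2.484 / 0.4001 = 6.208.
n = 6.208² + 3 = 38.54 + 3 = 41.5.
Round up.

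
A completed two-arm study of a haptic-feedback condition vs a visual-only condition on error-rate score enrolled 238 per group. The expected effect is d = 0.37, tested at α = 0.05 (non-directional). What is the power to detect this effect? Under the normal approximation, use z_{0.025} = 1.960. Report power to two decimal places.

For two equal groups, power = Φ(d·√(n/2) − z_{α/2}).
d·√(n/2) = 0.37 × √(238/2) = 0.37 × 10.909 = 4.036.
z_β = 4.036 − 1.960 = 2.076.
Power = Φ(2.076) = 0.981.

power ≈ 0.98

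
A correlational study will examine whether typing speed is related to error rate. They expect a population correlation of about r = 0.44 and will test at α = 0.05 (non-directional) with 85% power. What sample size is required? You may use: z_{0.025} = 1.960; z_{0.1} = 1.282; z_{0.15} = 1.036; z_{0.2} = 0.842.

Fisher's z: C = ½·ln((1+r)/(1−r)) = ½·ln(2.5714) = 0.4722.
n = ((z_{α/2} + z_β)/C)² + 3.
(1.960 + 1.036) / 0.4722 = 2.996 / 0.4722 = 6.345.
n = 6.345² + 3 = 40.26 + 3 = 43.3.
Round up.

n = 44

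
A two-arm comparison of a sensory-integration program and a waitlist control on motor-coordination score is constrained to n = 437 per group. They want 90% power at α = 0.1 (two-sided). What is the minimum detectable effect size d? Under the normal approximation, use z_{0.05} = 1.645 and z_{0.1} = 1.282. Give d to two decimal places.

d_min ≈ 0.20

For two independent groups of n = 437 each: d_min = (z_{α/2} + z_β)·√(2/n).
z-sum = 1.645 + 1.282 = 2.927.
d_min = 2.927 × √(2/437) = 2.927 × 0.0677 = 0.198.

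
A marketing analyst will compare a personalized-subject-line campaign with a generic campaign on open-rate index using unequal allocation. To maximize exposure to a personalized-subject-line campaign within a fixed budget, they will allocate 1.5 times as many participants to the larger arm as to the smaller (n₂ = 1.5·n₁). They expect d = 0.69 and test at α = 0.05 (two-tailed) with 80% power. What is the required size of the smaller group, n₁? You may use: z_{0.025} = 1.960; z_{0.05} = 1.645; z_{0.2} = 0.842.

With allocation ratio k = n₂/n₁ = 1.5, Var(x̄₁−x̄₂) = σ²(1/n₁ + 1/(k·n₁)) = σ²·(k+1)/(k·n₁).
So n₁ = (1 + 1/k)·((z_{α/2} + z_β)/d)² = 1.667 × (2.802/0.69)².
n₁ = 1.667 × 16.49 = 27.5.
Round up: n₁ = 28, giving n₂ = 1.5 × 28 = 42.

n₁ = 28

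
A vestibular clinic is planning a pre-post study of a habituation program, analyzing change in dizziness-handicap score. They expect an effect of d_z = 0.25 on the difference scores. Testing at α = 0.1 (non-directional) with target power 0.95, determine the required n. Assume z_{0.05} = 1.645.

For a paired (one-sample on differences) test: n = ((z_{α/2} + z_β) / d)².
z_{α/2} + z_β = 1.645 + 1.645 = 3.290.
n = (3.290 / 0.25)² = 13.160² = 173.19.
Round up.

n = 174 pairs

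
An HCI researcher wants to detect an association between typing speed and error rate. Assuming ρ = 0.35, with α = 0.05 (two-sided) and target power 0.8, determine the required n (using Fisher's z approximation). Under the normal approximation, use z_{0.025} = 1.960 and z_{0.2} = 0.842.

n = 62

Fisher's z: C = ½·ln((1+r)/(1−r)) = ½·ln(2.0769) = 0.3654.
n = ((z_{α/2} + z_β)/C)² + 3.
(1.960 + 0.842) / 0.3654 = 2.802 / 0.3654 = 7.668.
n = 7.668² + 3 = 58.80 + 3 = 61.8.
Round up.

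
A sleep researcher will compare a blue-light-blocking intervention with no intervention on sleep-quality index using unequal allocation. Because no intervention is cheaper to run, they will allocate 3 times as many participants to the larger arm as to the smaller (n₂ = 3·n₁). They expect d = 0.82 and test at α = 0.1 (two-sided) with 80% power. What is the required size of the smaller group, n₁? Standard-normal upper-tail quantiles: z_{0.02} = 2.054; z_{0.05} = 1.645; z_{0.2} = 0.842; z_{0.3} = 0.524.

With allocation ratio k = n₂/n₁ = 3, Var(x̄₁−x̄₂) = σ²(1/n₁ + 1/(k·n₁)) = σ²·(k+1)/(k·n₁).
So n₁ = (1 + 1/k)·((z_{α/2} + z_β)/d)² = 1.333 × (2.487/0.82)².
n₁ = 1.333 × 9.20 = 12.3.
Round up: n₁ = 13, giving n₂ = 3 × 13 = 39.

n₁ = 13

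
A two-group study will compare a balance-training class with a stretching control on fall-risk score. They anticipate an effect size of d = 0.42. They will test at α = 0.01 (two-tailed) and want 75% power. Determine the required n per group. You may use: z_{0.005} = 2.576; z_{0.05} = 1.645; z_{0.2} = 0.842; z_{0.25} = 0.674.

n = 120 per group

For two independent groups with equal n: n = 2·((z_{α/2} + z_β) / d)².
z_{α/2} + z_β = 2.576 + 0.674 = 3.250.
n = 2 × (3.250 / 0.42)² = 2 × 7.738² = 2 × 59.88 = 119.8.
Round up to the next whole participant.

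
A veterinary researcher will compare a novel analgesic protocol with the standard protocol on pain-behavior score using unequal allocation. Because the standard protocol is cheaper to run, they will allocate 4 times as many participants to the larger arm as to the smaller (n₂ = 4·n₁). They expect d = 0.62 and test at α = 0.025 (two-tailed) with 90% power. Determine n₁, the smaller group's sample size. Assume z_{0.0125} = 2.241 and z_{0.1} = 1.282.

With allocation ratio k = n₂/n₁ = 4, Var(x̄₁−x̄₂) = σ²(1/n₁ + 1/(k·n₁)) = σ²·(k+1)/(k·n₁).
So n₁ = (1 + 1/k)·((z_{α/2} + z_β)/d)² = 1.250 × (3.523/0.62)².
n₁ = 1.250 × 32.29 = 40.4.
Round up: n₁ = 41, giving n₂ = 4 × 41 = 164.

n₁ = 41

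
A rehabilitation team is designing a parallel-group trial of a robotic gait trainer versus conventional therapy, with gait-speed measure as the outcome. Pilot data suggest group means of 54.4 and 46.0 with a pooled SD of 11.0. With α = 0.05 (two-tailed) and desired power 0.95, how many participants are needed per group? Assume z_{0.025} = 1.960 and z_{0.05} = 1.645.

n = 45 per group

Cohen's d = |M₁ − M₂| / SD_pooled = |54.4 − 46.0| / 11.0 = 8.4 / 11.0 = 0.764.
For two independent groups with equal n: n = 2·((z_{α/2} + z_β) / d)².
z_{α/2} + z_β = 1.960 + 1.645 = 3.605.
n = 2 × (3.605 / 0.764)² = 2 × 4.719² = 2 × 22.27 = 44.5.
Round up to the next whole participant.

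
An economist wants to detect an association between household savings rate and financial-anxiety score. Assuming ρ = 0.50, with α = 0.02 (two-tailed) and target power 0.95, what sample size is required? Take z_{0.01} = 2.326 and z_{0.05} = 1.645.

n = 56

Fisher's z: C = ½·ln((1+r)/(1−r)) = ½·ln(3.0000) = 0.5493.
n = ((z_{α/2} + z_β)/C)² + 3.
(2.326 + 1.645) / 0.5493 = 3.971 / 0.5493 = 7.229.
n = 7.229² + 3 = 52.26 + 3 = 55.3.
Round up.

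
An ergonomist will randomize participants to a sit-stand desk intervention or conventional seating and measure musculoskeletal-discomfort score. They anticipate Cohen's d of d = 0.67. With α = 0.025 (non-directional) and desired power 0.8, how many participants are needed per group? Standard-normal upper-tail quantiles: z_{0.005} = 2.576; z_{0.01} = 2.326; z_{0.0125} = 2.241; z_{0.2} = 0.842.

n = 43 per group

For two independent groups with equal n: n = 2·((z_{α/2} + z_β) / d)².
z_{α/2} + z_β = 2.241 + 0.842 = 3.083.
n = 2 × (3.083 / 0.67)² = 2 × 4.601² = 2 × 21.17 = 42.3.
Round up to the next whole participant.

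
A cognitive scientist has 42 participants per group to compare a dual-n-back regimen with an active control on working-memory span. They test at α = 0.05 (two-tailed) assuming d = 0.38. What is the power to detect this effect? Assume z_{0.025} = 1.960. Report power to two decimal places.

power ≈ 0.41

For two equal groups, power = Φ(d·√(n/2) − z_{α/2}).
d·√(n/2) = 0.38 × √(42/2) = 0.38 × 4.583 = 1.741.
z_β = 1.741 − 1.960 = -0.219.
Power = Φ(-0.219) = 0.413.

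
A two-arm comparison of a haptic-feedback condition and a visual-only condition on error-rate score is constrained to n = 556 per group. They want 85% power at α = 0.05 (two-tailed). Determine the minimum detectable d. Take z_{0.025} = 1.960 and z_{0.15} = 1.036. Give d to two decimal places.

d_min ≈ 0.18

For two independent groups of n = 556 each: d_min = (z_{α/2} + z_β)·√(2/n).
z-sum = 1.960 + 1.036 = 2.996.
d_min = 2.996 × √(2/556) = 2.996 × 0.0600 = 0.180.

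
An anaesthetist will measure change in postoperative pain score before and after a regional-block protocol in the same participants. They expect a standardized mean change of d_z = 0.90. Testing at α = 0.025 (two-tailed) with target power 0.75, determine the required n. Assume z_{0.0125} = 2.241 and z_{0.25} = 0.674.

n = 11 pairs

For a paired (one-sample on differences) test: n = ((z_{α/2} + z_β) / d)².
z_{α/2} + z_β = 2.241 + 0.674 = 2.915.
n = (2.915 / 0.90)² = 3.239² = 10.49.
Round up.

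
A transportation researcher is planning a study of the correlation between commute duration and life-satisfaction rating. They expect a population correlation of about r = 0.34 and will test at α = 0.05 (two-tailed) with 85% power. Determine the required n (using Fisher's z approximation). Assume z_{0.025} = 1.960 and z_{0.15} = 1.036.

n = 75

Fisher's z: C = ½·ln((1+r)/(1−r)) = ½·ln(2.0303) = 0.3541.
n = ((z_{α/2} + z_β)/C)² + 3.
(1.960 + 1.036) / 0.3541 = 2.996 / 0.3541 = 8.461.
n = 8.461² + 3 = 71.59 + 3 = 74.6.
Round up.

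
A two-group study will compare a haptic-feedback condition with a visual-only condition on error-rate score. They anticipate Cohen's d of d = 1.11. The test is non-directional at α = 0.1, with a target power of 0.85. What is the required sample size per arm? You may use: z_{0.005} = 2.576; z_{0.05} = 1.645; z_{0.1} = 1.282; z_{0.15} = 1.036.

For two independent groups with equal n: n = 2·((z_{α/2} + z_β) / d)².
z_{α/2} + z_β = 1.645 + 1.036 = 2.681.
n = 2 × (2.681 / 1.11)² = 2 × 2.415² = 2 × 5.83 = 11.7.
Round up to the next whole participant.

n = 12 per group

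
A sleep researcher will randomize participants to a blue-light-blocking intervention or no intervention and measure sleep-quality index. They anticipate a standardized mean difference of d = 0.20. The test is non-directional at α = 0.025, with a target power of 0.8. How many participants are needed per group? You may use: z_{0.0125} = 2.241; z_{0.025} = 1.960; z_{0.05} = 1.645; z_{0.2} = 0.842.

For two independent groups with equal n: n = 2·((z_{α/2} + z_β) / d)².
z_{α/2} + z_β = 2.241 + 0.842 = 3.083.
n = 2 × (3.083 / 0.20)² = 2 × 15.415² = 2 × 237.62 = 475.2.
Round up to the next whole participant.

n = 476 per group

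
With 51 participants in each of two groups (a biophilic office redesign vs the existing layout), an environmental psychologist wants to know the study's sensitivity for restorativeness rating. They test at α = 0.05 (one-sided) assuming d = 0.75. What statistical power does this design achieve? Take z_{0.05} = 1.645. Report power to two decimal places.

For two equal groups, power = Φ(d·√(n/2) − z_{α}).
d·√(n/2) = 0.75 × √(51/2) = 0.75 × 5.050 = 3.787.
z_β = 3.787 − 1.645 = 2.142.
Power = Φ(2.142) = 0.984.

power ≈ 0.98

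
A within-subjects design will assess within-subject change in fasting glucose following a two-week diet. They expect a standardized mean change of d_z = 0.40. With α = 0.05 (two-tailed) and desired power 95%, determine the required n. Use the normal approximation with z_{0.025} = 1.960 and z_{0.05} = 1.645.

For a paired (one-sample on differences) test: n = ((z_{α/2} + z_β) / d)².
z_{α/2} + z_β = 1.960 + 1.645 = 3.605.
n = (3.605 / 0.40)² = 9.012² = 81.23.
Round up.

n = 82 pairs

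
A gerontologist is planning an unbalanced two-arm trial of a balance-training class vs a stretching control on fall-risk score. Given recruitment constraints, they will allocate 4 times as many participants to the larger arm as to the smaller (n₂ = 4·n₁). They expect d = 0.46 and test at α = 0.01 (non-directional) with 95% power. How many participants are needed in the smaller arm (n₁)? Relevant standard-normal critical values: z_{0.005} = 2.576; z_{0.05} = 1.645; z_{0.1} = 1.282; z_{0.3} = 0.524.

With allocation ratio k = n₂/n₁ = 4, Var(x̄₁−x̄₂) = σ²(1/n₁ + 1/(k·n₁)) = σ²·(k+1)/(k·n₁).
So n₁ = (1 + 1/k)·((z_{α/2} + z_β)/d)² = 1.250 × (4.221/0.46)².
n₁ = 1.250 × 84.20 = 105.3.
Round up: n₁ = 106, giving n₂ = 4 × 106 = 424.

n₁ = 106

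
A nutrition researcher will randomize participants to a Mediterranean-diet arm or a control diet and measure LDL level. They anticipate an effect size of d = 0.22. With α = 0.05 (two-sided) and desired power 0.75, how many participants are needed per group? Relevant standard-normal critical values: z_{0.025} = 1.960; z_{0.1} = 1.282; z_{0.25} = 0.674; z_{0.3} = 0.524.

n = 287 per group

For two independent groups with equal n: n = 2·((z_{α/2} + z_β) / d)².
z_{α/2} + z_β = 1.960 + 0.674 = 2.634.
n = 2 × (2.634 / 0.22)² = 2 × 11.973² = 2 × 143.35 = 286.7.
Round up to the next whole participant.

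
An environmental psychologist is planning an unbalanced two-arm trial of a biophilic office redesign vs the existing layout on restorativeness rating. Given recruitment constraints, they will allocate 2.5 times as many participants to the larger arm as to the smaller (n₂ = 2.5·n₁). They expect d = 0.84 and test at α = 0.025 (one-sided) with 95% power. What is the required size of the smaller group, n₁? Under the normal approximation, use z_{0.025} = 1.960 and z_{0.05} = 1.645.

n₁ = 26

With allocation ratio k = n₂/n₁ = 2.5, Var(x̄₁−x̄₂) = σ²(1/n₁ + 1/(k·n₁)) = σ²·(k+1)/(k·n₁).
So n₁ = (1 + 1/k)·((z_{α} + z_β)/d)² = 1.400 × (3.605/0.84)².
n₁ = 1.400 × 18.42 = 25.8.
Round up: n₁ = 26, giving n₂ = 2.5 × 26 = 65.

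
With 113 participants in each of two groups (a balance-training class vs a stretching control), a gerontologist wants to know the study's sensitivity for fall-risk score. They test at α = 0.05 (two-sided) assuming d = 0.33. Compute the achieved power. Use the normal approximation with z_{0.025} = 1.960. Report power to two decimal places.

For two equal groups, power = Φ(d·√(n/2) − z_{α/2}).
d·√(n/2) = 0.33 × √(113/2) = 0.33 × 7.517 = 2.480.
z_β = 2.480 − 1.960 = 0.520.
Power = Φ(0.520) = 0.699.

power ≈ 0.70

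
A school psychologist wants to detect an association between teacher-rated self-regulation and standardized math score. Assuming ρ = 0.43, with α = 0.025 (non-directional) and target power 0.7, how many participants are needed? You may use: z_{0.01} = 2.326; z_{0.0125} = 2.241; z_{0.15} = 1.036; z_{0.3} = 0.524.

Fisher's z: C = ½·ln((1+r)/(1−r)) = ½·ln(2.5088) = 0.4599.
n = ((z_{α/2} + z_β)/C)² + 3.
(2.241 + 0.524) / 0.4599 = 2.765 / 0.4599 = 6.012.
n = 6.012² + 3 = 36.15 + 3 = 39.1.
Round up.

n = 40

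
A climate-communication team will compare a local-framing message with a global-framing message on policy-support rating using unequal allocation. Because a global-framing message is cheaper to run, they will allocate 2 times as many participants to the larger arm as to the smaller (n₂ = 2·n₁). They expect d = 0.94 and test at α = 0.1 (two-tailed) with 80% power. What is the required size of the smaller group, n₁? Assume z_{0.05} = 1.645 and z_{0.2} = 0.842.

n₁ = 11

With allocation ratio k = n₂/n₁ = 2, Var(x̄₁−x̄₂) = σ²(1/n₁ + 1/(k·n₁)) = σ²·(k+1)/(k·n₁).
So n₁ = (1 + 1/k)·((z_{α/2} + z_β)/d)² = 1.500 × (2.487/0.94)².
n₁ = 1.500 × 7.00 = 10.5.
Round up: n₁ = 11, giving n₂ = 2 × 11 = 22.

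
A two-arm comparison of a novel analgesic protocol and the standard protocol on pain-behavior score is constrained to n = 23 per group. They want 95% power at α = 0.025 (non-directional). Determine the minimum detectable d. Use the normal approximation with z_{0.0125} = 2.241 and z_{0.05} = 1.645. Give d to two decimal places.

For two independent groups of n = 23 each: d_min = (z_{α/2} + z_β)·√(2/n).
z-sum = 2.241 + 1.645 = 3.886.
d_min = 3.886 × √(2/23) = 3.886 × 0.2949 = 1.146.

d_min ≈ 1.15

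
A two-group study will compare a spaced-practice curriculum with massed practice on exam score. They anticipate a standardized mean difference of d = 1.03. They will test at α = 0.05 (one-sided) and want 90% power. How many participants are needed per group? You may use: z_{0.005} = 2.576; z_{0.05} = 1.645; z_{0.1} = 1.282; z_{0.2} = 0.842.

For two independent groups with equal n: n = 2·((z_{α} + z_β) / d)².
z_{α} + z_β = 1.645 + 1.282 = 2.927.
n = 2 × (2.927 / 1.03)² = 2 × 2.842² = 2 × 8.08 = 16.2.
Round up to the next whole participant.

n = 17 per group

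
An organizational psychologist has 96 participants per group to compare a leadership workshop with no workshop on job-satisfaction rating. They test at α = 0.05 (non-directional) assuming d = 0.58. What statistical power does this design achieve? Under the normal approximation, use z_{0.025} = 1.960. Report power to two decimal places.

power ≈ 0.98

For two equal groups, power = Φ(d·√(n/2) − z_{α/2}).
d·√(n/2) = 0.58 × √(96/2) = 0.58 × 6.928 = 4.018.
z_β = 4.018 − 1.960 = 2.058.
Power = Φ(2.058) = 0.980.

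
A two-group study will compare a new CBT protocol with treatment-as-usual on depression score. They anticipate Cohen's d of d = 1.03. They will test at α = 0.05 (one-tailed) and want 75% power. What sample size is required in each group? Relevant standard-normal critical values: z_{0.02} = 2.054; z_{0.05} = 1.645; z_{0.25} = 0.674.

For two independent groups with equal n: n = 2·((z_{α} + z_β) / d)².
z_{α} + z_β = 1.645 + 0.674 = 2.319.
n = 2 × (2.319 / 1.03)² = 2 × 2.251² = 2 × 5.07 = 10.1.
Round up to the next whole participant.

n = 11 per group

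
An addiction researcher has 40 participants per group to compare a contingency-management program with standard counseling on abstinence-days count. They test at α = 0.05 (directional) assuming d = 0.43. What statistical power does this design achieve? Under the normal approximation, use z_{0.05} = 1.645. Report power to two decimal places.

power ≈ 0.61

For two equal groups, power = Φ(d·√(n/2) − z_{α}).
d·√(n/2) = 0.43 × √(40/2) = 0.43 × 4.472 = 1.923.
z_β = 1.923 − 1.645 = 0.278.
Power = Φ(0.278) = 0.610.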